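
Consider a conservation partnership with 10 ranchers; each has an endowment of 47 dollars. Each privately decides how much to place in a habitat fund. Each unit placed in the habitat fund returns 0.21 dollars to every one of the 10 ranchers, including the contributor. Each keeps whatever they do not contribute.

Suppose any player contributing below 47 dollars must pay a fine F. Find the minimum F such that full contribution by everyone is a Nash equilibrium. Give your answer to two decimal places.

Given the others contribute fully, the best deviation is to contribute 0 (any partial contribution still incurs the fine and gives up units whose private return 0.21 is below 1).
Deviating from 47 to 0 saves 47 dollars but forfeits the deviator's share of the drop in the habitat fund: 0.21 × 47 = 9.87.
So the deviation gain is 47 − 9.87 = 37.13, and the fine must be at least 37.13 dollars to wipe it out.

37.13 dollars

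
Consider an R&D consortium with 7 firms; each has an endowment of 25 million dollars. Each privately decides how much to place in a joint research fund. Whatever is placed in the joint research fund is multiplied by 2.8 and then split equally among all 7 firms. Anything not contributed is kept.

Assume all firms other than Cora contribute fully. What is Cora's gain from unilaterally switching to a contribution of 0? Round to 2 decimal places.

15.00 million dollars

Switching from a contribution of 25 to 0 lets Cora keep an extra 25 million dollars, but lowers the joint research fund by 25, which costs Cora their own share of that drop: 2.8/7 × 25 = 10.00.
Net gain = 25 − 10.00 = 15.00. The private return per contributed unit (0.4000) is below 1, so free-riding is indeed the best response regardless of what the others do.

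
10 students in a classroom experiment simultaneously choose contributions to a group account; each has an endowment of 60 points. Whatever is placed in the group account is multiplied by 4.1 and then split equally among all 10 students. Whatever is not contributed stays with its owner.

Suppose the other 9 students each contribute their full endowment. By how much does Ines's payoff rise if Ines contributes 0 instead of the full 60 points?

35.40 points

Switching from a contribution of 60 to 0 lets Ines keep an extra 60 points, but lowers the group account by 60, which costs Ines their own share of that drop: 4.1/10 × 60 = 24.60.
Net gain = 60 − 24.60 = 35.40. The private return per contributed unit (0.4100) is below 1, so free-riding is indeed the best response regardless of what the others do.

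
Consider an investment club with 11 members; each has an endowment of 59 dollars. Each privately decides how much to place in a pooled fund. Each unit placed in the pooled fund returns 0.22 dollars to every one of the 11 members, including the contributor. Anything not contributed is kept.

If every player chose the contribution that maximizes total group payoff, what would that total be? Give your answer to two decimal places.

1570.58 dollars

Each contributed unit returns 2.420 to the group as a whole (0.22 to each of 11 players), which exceeds 1, so the social optimum is full contribution: group total = 2.420 × 649 = 1570.58.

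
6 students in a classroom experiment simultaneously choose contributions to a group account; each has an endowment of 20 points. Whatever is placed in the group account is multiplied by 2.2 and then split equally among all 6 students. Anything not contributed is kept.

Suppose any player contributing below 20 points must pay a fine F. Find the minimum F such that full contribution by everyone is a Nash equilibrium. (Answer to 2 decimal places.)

12.67 points

Given the others contribute fully, the best deviation is to contribute 0 (any partial contribution still incurs the fine and gives up units whose private return 0.3667 is below 1).
Deviating from 20 to 0 saves 20 points but forfeits the deviator's share of the drop in the group account: 2.2/6 × 20 = 7.33.
So the deviation gain is 20 − 7.33 = 12.67, and the fine must be at least 12.67 points to wipe it out.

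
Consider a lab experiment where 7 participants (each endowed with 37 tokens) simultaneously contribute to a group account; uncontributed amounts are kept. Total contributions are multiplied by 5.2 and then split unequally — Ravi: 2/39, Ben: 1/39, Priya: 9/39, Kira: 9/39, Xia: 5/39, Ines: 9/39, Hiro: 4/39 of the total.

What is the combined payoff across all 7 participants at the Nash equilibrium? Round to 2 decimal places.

725.20 tokens

For player j, contributing a unit is worthwhile iff 5.2 × (j's share) ≥ 1, i.e. iff j's share is at least 0.1923.
Priya, Kira and Ines are above the threshold, contributing 37 each; the remaining 4 contribute 0. Total contributed: 111.
The group account pays out 5.2 × 111 = 577.20 in total (split across the unequal shares, but the aggregate is all that matters for the group sum).
The 4 free-riders keep 37 each, adding 148. Group total = 148 + 577.20 = 725.20.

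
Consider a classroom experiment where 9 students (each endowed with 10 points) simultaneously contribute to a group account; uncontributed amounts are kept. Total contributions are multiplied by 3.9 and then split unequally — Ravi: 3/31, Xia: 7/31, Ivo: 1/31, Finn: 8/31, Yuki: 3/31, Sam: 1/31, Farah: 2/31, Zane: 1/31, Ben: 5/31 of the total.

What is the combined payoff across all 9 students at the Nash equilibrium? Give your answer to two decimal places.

119.00 points

Each unit j contributes comes back to j as 3.9 × (j's share), so j prefers to contribute only if that share exceeds 1/3.9 = 0.2564; otherwise keeping the unit dominates.
The only share above 0.2564 is Finn's 8/31, contributing 10; the remaining 8 contribute 0. Total contributed: 10.
The group account pays out 3.9 × 10 = 39.00 in total (split across the unequal shares, but the aggregate is all that matters for the group sum).
The 8 free-riders keep 10 each, adding 80. Group total = 80 + 39.00 = 119.00.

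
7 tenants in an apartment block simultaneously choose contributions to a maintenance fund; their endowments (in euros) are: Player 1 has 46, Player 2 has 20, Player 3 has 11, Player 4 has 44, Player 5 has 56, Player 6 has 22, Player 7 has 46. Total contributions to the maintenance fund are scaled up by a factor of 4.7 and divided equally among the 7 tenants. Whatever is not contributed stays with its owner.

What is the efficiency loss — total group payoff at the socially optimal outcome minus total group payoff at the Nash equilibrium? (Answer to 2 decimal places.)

906.50 euros

The private return per contributed unit is 4.7/7 = 0.6714 < 1 for every player regardless of endowment, so the Nash equilibrium is zero contribution and the group total is Σ E_j = 46 + 20 + 11 + 44 + 56 + 22 + 46 = 245.
Each contributed unit returns 4.700 to the group, so the social optimum is full contribution by everyone: group total = 4.700 × 245 = 1151.50.
Efficiency loss = (4.700 − 1) × 245 = 906.50.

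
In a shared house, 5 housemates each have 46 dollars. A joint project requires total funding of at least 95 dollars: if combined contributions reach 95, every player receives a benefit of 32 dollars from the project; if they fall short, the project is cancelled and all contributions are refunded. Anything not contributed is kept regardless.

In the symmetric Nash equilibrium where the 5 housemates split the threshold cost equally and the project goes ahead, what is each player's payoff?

59 dollars

Equal share of the threshold: 95/5 = 19.
At this profile no one gains by cutting their contribution: any cut drops the total below 95, the project is cancelled, contributions are refunded, and the deviator ends with 46, which is less than 46 − 19 + 32 = 59. Contributing more than 19 just wastes the excess. So contributing exactly 19 is a best response.
Each player's payoff: 46 − 19 + 32 = 59.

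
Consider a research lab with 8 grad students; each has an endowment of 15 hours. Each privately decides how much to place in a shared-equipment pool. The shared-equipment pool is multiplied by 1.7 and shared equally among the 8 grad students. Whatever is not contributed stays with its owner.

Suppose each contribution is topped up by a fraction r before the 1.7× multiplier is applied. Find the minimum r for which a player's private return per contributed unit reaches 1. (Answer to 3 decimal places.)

With matching at rate r, one contributed unit becomes (1 + r) in the shared-equipment pool and returns 1.7 × (1 + r) / 8 to the contributor.
Setting this equal to 1: 1 + r = 8/1.7 = 4.7059.
So the minimum matching rate is r = 4.7059 − 1 = 3.706.

3.706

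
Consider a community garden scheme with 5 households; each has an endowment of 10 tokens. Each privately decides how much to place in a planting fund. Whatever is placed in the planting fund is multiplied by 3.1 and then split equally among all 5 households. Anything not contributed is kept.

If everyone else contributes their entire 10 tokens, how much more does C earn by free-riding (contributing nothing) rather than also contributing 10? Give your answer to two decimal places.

3.80 tokens

Switching from a contribution of 10 to 0 lets C keep an extra 10 tokens, but lowers the planting fund by 10, which costs C their own share of that drop: 3.1/5 × 10 = 6.20.
Net gain = 10 − 6.20 = 3.80. The private return per contributed unit (0.6200) is below 1, so free-riding is indeed the best response regardless of what the others do.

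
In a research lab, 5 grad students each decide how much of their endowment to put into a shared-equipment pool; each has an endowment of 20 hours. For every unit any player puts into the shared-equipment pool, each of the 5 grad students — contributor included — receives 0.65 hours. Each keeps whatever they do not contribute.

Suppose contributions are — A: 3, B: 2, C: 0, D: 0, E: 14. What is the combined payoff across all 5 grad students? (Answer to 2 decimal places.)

142.75 hours

Total contributed: 3 + 2 + 0 + 0 + 14 = 19; total kept: 5 × 20 − 19 = 81.
The shared-equipment pool pays out 0.65 × 5 × 19 = 61.75 in aggregate.
Group total = 81 + 61.75 = 142.75.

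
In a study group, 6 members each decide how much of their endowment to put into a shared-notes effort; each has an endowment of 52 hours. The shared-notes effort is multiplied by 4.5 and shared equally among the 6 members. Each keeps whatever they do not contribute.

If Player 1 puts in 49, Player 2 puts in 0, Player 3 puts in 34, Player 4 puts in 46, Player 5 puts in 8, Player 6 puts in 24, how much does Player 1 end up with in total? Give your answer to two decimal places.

123.75 hours

Total contributed: 49 + 0 + 34 + 46 + 8 + 24 = 161.
Each receives 4.5 × 161 / 6 = 120.75 from the shared-notes effort.
Player 1 keeps 52 − 49 = 3, so Player 1's payoff is 3 + 120.75 = 123.75.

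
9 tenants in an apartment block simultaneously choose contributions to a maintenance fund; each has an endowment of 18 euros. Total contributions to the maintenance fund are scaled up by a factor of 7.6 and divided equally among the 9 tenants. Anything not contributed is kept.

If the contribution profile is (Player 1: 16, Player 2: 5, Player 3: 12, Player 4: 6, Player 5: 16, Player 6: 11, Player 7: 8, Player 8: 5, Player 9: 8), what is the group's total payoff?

Total contributed: 16 + 5 + 12 + 6 + 16 + 11 + 8 + 5 + 8 = 87; total kept: 9 × 18 − 87 = 75.
The maintenance fund pays out 7.6 × 87 = 661.20 in aggregate.
Group total = 75 + 661.20 = 736.20.

736.20 euros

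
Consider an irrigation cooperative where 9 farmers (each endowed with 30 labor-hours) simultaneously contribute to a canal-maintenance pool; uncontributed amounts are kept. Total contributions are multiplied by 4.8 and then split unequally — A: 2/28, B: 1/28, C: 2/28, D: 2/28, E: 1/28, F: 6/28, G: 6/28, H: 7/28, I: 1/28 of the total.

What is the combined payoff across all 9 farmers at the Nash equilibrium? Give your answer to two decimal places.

For player j, contributing a unit is worthwhile iff 4.8 × (j's share) ≥ 1, i.e. iff j's share is at least 0.2083.
The shares above 0.2083 belong to F, G and H, contributing 30 each; the remaining 6 contribute 0. Total contributed: 90.
The canal-maintenance pool pays out 4.8 × 90 = 432.00 in total (split across the unequal shares, but the aggregate is all that matters for the group sum).
The 6 free-riders keep 30 each, adding 180. Group total = 180 + 432.00 = 612.00.

612.00 labor-hours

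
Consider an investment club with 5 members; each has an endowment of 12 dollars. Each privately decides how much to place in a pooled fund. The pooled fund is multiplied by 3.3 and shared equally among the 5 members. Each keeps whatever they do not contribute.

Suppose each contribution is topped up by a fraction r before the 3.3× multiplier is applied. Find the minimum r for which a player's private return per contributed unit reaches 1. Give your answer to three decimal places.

With matching at rate r, one contributed unit becomes (1 + r) in the pooled fund and returns 3.3 × (1 + r) / 5 to the contributor.
Setting this equal to 1: 1 + r = 5/3.3 = 1.5152.
So the minimum matching rate is r = 1.5152 − 1 = 0.515.

0.515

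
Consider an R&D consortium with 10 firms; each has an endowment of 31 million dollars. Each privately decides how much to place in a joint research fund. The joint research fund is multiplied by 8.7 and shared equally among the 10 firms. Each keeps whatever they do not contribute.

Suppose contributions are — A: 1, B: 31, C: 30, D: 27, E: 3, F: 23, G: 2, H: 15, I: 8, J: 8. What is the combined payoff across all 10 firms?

Total contributed: 1 + 31 + 30 + 27 + 3 + 23 + 2 + 15 + 8 + 8 = 148; total kept: 10 × 31 − 148 = 162.
The joint research fund pays out 8.7 × 148 = 1287.60 in aggregate.
Group total = 162 + 1287.60 = 1449.60.

1449.60 million dollars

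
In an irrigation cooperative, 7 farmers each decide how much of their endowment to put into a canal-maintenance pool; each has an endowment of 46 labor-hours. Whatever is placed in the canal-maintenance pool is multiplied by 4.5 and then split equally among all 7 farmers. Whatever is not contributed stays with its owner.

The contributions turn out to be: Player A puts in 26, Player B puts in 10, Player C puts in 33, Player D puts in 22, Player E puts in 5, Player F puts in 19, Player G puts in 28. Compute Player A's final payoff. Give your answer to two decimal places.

111.93 labor-hours

Total contributed: 26 + 10 + 33 + 22 + 5 + 19 + 28 = 143.
Each receives 4.5 × 143 / 7 = 91.93 from the canal-maintenance pool.
Player A keeps 46 − 26 = 20, so Player A's payoff is 20 + 91.93 = 111.93.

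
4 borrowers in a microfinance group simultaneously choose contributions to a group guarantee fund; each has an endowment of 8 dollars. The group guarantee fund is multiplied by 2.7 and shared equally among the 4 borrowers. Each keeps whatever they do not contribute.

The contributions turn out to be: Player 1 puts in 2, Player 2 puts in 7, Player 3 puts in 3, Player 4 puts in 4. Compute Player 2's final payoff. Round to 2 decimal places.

11.80 dollars

Total contributed: 2 + 7 + 3 + 4 = 16.
Each receives 2.7 × 16 / 4 = 10.80 from the group guarantee fund.
Player 2 keeps 8 − 7 = 1, so Player 2's payoff is 1 + 10.80 = 11.80.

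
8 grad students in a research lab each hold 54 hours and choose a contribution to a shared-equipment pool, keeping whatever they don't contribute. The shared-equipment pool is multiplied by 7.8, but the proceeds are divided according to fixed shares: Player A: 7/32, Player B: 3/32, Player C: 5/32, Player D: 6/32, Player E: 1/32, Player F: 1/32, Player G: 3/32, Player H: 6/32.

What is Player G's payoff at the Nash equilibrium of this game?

A player with share s gets back 7.8·s per unit contributed, so full contribution is dominant for anyone with s > 1/7.8 = 0.1282 and zero contribution is dominant for anyone below.
Player A, Player C, Player D and Player H are above the threshold, contributing 54 each; the remaining 4 contribute 0. Total contributed: 216.
Player G keeps 54 and receives 7.8 × 216 × 3/32 = 157.95 from the shared-equipment pool, for a payoff of 211.95.

211.95 hours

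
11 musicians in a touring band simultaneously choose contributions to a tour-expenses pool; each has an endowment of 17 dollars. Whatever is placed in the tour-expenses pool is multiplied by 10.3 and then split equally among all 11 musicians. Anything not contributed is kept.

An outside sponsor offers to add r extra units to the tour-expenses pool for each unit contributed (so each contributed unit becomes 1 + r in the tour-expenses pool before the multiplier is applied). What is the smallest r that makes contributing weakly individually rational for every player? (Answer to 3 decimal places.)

0.068

With matching at rate r, one contributed unit becomes (1 + r) in the tour-expenses pool and returns 10.3 × (1 + r) / 11 to the contributor.
Setting this equal to 1: 1 + r = 11/10.3 = 1.0680.
So the minimum matching rate is r = 1.0680 − 1 = 0.068.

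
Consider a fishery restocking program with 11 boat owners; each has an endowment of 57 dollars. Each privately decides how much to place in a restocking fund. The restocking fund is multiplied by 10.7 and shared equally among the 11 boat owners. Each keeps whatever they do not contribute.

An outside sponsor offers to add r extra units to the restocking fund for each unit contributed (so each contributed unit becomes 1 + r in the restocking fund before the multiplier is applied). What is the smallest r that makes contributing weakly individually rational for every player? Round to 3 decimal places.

With matching at rate r, one contributed unit becomes (1 + r) in the restocking fund and returns 10.7 × (1 + r) / 11 to the contributor.
Setting this equal to 1: 1 + r = 11/10.7 = 1.0280.
So the minimum matching rate is r = 1.0280 − 1 = 0.028.

0.028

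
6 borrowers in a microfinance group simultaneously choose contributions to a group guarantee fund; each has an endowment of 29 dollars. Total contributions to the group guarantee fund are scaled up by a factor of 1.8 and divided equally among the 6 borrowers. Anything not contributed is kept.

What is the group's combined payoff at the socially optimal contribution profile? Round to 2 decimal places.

Each contributed unit returns 1.800 to the group as a whole (0.3000 to each of 6 players), which exceeds 1, so the social optimum is full contribution: group total = 1.800 × 174 = 313.20.

313.20 dollars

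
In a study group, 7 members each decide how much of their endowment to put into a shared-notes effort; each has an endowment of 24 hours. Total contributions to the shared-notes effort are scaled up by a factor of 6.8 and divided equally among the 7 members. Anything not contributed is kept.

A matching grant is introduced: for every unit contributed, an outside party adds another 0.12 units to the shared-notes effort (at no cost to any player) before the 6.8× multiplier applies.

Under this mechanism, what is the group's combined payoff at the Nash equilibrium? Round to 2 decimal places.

1279.49 hours

With the mechanism, a contributed unit returns 6.8 × 1.12 / 7 = 1.0880 per unit of net cost to the contributor — now above 1 — so contributing fully is weakly dominant for every player.
At the Nash equilibrium everyone contributes 24. Group total payoff = 6.8 × 1.12 × 168 = 1279.49.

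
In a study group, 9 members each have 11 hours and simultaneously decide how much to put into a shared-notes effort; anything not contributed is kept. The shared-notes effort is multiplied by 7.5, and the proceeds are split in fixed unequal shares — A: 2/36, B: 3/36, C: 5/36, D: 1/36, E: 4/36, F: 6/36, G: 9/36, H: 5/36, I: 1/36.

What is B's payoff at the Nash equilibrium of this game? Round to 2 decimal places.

For player j, contributing a unit is worthwhile iff 7.5 × (j's share) ≥ 1, i.e. iff j's share is at least 0.1333.
C, F, G and H are above the threshold, contributing 11 each; the remaining 5 contribute 0. Total contributed: 44.
B keeps 11 and receives 7.5 × 44 × 3/36 = 27.50 from the shared-notes effort, for a payoff of 38.50.

38.50 hours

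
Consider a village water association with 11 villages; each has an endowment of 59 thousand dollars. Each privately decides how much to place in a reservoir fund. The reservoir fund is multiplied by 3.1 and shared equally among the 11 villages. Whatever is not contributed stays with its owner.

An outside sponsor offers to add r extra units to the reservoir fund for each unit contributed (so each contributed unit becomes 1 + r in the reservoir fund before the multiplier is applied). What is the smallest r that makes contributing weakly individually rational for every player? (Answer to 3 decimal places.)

2.548

With matching at rate r, one contributed unit becomes (1 + r) in the reservoir fund and returns 3.1 × (1 + r) / 11 to the contributor.
Setting this equal to 1: 1 + r = 11/3.1 = 3.5484.
So the minimum matching rate is r = 3.5484 − 1 = 2.548.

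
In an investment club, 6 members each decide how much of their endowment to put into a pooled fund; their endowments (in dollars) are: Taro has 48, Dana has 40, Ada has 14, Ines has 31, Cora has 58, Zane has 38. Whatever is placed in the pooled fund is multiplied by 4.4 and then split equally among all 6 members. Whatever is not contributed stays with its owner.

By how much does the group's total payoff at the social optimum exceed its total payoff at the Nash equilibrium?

The private return per contributed unit is 4.4/6 = 0.7333 < 1 for every player regardless of endowment, so the Nash equilibrium is zero contribution and the group total is Σ E_j = 48 + 40 + 14 + 31 + 58 + 38 = 229.
Each contributed unit returns 4.400 to the group, so the social optimum is full contribution by everyone: group total = 4.400 × 229 = 1007.60.
Efficiency loss = (4.400 − 1) × 229 = 778.60.

778.60 dollars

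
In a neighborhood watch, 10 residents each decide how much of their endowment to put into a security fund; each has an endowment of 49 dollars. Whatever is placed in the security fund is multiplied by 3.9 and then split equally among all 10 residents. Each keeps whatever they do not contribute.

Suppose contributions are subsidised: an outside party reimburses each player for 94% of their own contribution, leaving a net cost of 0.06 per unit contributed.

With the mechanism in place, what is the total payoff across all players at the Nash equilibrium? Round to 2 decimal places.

With the mechanism, a contributed unit returns (3.9/10) / 0.06 = 6.5000 per unit of net cost to the contributor — now above 1 — so contributing fully is weakly dominant for every player.
At the Nash equilibrium everyone contributes 49. Group total payoff = 10 × (49 × 0.94 + 3.9 × 49) = 2371.60.

2371.60 dollars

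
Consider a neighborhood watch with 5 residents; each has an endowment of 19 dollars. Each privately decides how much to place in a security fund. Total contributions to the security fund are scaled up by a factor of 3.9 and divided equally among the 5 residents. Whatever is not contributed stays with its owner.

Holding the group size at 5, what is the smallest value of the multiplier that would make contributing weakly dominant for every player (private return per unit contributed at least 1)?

A contributed unit returns (multiplier)/5 to its contributor.
This reaches 1 exactly when the multiplier is 5.

5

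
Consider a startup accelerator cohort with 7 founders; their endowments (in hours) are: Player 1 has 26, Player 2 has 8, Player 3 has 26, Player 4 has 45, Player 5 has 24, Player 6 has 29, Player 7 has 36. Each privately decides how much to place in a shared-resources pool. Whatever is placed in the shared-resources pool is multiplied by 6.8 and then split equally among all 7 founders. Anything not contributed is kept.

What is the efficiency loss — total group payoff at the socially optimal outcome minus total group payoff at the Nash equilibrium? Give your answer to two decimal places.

1125.20 hours

The private return per contributed unit is 6.8/7 = 0.9714 < 1 for every player regardless of endowment, so the Nash equilibrium is zero contribution and the group total is Σ E_j = 26 + 8 + 26 + 45 + 24 + 29 + 36 = 194.
Each contributed unit returns 6.800 to the group, so the social optimum is full contribution by everyone: group total = 6.800 × 194 = 1319.20.
Efficiency loss = (6.800 − 1) × 194 = 1125.20.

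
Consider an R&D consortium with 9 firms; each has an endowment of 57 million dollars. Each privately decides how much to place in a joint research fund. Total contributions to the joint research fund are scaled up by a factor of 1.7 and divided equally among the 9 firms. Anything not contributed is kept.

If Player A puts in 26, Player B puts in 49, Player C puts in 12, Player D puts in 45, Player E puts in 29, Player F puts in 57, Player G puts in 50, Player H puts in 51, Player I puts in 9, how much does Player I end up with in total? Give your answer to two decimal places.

Total contributed: 26 + 49 + 12 + 45 + 29 + 57 + 50 + 51 + 9 = 328.
Each receives 1.7 × 328 / 9 = 61.96 from the joint research fund.
Player I keeps 57 − 9 = 48, so Player I's payoff is 48 + 61.96 = 109.96.

109.96 million dollars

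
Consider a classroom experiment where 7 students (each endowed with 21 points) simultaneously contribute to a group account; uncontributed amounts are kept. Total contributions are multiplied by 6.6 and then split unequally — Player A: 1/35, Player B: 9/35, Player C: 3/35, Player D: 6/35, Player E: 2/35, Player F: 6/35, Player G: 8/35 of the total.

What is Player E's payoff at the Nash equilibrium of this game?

52.68 points

For player j, contributing a unit is worthwhile iff 6.6 × (j's share) ≥ 1, i.e. iff j's share is at least 0.1515.
Player B, Player D, Player F and Player G clear that bar, contributing 21 each; the remaining 3 contribute 0. Total contributed: 84.
Player E keeps 21 and receives 6.6 × 84 × 2/35 = 31.68 from the group account, for a payoff of 52.68.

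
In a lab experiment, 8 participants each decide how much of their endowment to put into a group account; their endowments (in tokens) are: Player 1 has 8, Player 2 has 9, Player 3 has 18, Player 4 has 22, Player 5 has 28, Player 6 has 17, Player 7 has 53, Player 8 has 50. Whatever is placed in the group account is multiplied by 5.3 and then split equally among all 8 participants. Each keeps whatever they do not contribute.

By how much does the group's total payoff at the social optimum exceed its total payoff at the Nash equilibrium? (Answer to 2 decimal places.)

881.50 tokens

The private return per contributed unit is 5.3/8 = 0.6625 < 1 for every player regardless of endowment, so the Nash equilibrium is zero contribution and the group total is Σ E_j = 8 + 9 + 18 + 22 + 28 + 17 + 53 + 50 = 205.
Each contributed unit returns 5.300 to the group, so the social optimum is full contribution by everyone: group total = 5.300 × 205 = 1086.50.
Efficiency loss = (5.300 − 1) × 205 = 881.50.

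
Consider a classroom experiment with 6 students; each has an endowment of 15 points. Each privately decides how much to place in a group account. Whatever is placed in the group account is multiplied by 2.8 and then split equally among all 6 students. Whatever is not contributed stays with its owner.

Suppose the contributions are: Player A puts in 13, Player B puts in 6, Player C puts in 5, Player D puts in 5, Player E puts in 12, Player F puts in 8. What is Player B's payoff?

31.87 points

Total contributed: 13 + 6 + 5 + 5 + 12 + 8 = 49.
Each receives 2.8 × 49 / 6 = 22.87 from the group account.
Player B keeps 15 − 6 = 9, so Player B's payoff is 9 + 22.87 = 31.87.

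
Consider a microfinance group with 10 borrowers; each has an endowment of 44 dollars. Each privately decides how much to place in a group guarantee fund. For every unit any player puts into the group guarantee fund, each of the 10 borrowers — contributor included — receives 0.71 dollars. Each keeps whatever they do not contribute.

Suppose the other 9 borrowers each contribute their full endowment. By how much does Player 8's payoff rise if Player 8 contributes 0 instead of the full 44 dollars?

Switching from a contribution of 44 to 0 lets Player 8 keep an extra 44 dollars, but lowers the group guarantee fund by 44, which costs Player 8 their own share of that drop: 0.71 × 44 = 31.24.
Net gain = 44 − 31.24 = 12.76. The private return per contributed unit (0.71) is below 1, so free-riding is indeed the best response regardless of what the others do.

12.76 dollars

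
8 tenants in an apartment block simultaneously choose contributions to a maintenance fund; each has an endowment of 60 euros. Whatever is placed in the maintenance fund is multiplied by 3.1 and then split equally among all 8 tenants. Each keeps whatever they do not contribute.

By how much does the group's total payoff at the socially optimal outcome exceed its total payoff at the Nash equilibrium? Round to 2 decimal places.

Each contributed unit returns 3.1/8 = 0.3875 to its contributor — below 1 — so contributing 0 is dominant for every player. At the Nash equilibrium everyone keeps their 60, and the group total is 8 × 60 = 480.
Each contributed unit returns 3.100 to the group as a whole (0.3875 to each of 8 players), which exceeds 1, so the social optimum is full contribution: group total = 3.100 × 480 = 1488.00.
Efficiency loss = 1488.00 − 480 = 1008.00.

1008.00 euros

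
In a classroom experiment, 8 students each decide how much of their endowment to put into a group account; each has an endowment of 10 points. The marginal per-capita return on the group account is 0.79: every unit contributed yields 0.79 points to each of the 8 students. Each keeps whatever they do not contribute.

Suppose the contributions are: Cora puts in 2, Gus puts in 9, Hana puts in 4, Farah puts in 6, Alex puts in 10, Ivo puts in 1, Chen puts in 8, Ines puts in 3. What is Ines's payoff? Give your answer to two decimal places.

40.97 points

Total contributed: 2 + 9 + 4 + 6 + 10 + 1 + 8 + 3 = 43.
Each receives 0.79 × 43 = 33.97 from the group account.
Ines keeps 10 − 3 = 7, so Ines's payoff is 7 + 33.97 = 40.97.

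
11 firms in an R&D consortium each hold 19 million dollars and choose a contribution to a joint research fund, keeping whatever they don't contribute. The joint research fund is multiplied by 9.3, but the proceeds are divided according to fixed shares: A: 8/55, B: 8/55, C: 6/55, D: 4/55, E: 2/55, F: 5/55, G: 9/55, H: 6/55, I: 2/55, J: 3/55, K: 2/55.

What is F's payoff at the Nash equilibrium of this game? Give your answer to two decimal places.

Each unit j contributes comes back to j as 9.3 × (j's share), so j prefers to contribute only if that share exceeds 1/9.3 = 0.1075; otherwise keeping the unit dominates.
The shares above 0.1075 belong to A, B, C, G and H, contributing 19 each; the remaining 6 contribute 0. Total contributed: 95.
F keeps 19 and receives 9.3 × 95 × 5/55 = 80.32 from the joint research fund, for a payoff of 99.32.

99.32 million dollars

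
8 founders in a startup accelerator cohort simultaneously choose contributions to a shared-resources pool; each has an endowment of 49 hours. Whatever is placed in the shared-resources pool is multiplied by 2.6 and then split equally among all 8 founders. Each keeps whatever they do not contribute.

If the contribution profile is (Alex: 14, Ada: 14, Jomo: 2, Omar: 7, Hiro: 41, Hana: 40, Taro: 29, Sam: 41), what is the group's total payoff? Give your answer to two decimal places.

692.80 hours

Total contributed: 14 + 14 + 2 + 7 + 41 + 40 + 29 + 41 = 188; total kept: 8 × 49 − 188 = 204.
The shared-resources pool pays out 2.6 × 188 = 488.80 in aggregate.
Group total = 204 + 488.80 = 692.80.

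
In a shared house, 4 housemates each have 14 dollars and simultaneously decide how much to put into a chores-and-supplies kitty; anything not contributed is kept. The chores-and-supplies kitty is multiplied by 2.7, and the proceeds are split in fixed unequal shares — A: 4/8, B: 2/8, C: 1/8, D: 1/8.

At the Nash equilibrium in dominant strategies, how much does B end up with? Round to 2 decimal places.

23.45 dollars

Player j's private return per contributed unit is 2.7 × (j's share). Contributing is weakly dominant for j when that share is at least 1/2.7 = 0.3704, and contributing 0 is dominant otherwise.
A alone (share 4/8) is above the threshold, contributing 14; the remaining 3 contribute 0. Total contributed: 14.
B keeps 14 and receives 2.7 × 14 × 2/8 = 9.45 from the chores-and-supplies kitty, for a payoff of 23.45.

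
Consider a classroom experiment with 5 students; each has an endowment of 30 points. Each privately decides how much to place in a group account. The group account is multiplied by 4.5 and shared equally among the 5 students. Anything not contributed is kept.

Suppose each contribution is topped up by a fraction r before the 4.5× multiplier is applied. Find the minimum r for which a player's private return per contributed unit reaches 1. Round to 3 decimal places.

With matching at rate r, one contributed unit becomes (1 + r) in the group account and returns 4.5 × (1 + r) / 5 to the contributor.
Setting this equal to 1: 1 + r = 5/4.5 = 1.1111.
So the minimum matching rate is r = 1.1111 − 1 = 0.111.

0.111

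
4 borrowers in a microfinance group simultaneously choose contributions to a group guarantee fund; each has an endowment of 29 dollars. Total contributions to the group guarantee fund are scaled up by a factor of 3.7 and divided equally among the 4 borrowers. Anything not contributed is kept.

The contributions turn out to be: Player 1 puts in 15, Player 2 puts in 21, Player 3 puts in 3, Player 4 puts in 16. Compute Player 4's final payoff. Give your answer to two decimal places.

63.88 dollars

Total contributed: 15 + 21 + 3 + 16 = 55.
Each receives 3.7 × 55 / 4 = 50.88 from the group guarantee fund.
Player 4 keeps 29 − 16 = 13, so Player 4's payoff is 13 + 50.88 = 63.88.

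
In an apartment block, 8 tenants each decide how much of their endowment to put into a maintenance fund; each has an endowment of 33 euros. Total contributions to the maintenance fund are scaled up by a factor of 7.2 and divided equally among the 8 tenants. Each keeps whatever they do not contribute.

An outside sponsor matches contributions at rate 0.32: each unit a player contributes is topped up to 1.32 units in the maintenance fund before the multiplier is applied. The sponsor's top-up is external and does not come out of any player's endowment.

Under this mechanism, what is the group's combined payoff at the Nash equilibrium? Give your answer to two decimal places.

The effective private return per unit is now 7.2 × 1.32 / 8 = 1.1880 > 1, so every player's dominant strategy flips to full contribution.
At the Nash equilibrium everyone contributes 33. Group total payoff = 7.2 × 1.32 × 264 = 2509.06.

2509.06 euros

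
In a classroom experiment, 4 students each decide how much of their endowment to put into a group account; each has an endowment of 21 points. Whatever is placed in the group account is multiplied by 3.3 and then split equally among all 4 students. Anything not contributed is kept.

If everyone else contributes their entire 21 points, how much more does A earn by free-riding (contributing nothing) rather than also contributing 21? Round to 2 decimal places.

3.68 points

Switching from a contribution of 21 to 0 lets A keep an extra 21 points, but lowers the group account by 21, which costs A their own share of that drop: 3.3/4 × 21 = 17.32.
Net gain = 21 − 17.32 = 3.68. The private return per contributed unit (0.8250) is below 1, so free-riding is indeed the best response regardless of what the others do.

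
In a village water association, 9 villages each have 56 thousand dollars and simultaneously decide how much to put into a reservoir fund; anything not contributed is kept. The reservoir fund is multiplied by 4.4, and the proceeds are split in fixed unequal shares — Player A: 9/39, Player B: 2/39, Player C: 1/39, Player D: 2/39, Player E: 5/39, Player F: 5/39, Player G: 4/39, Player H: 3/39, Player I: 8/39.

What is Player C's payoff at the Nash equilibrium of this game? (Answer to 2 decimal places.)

62.32 thousand dollars

Each unit j contributes comes back to j as 4.4 × (j's share), so j prefers to contribute only if that share exceeds 1/4.4 = 0.2273; otherwise keeping the unit dominates.
The only share above 0.2273 is Player A's 9/39, contributing 56; the remaining 8 contribute 0. Total contributed: 56.
Player C keeps 56 and receives 4.4 × 56 × 1/39 = 6.32 from the reservoir fund, for a payoff of 62.32.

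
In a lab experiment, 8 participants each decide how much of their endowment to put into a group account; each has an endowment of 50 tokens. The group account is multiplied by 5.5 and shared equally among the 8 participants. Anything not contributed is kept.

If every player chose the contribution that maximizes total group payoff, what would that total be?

2200.00 tokens

Each contributed unit returns 5.500 to the group as a whole (0.6875 to each of 8 players), which exceeds 1, so the social optimum is full contribution: group total = 5.500 × 400 = 2200.00.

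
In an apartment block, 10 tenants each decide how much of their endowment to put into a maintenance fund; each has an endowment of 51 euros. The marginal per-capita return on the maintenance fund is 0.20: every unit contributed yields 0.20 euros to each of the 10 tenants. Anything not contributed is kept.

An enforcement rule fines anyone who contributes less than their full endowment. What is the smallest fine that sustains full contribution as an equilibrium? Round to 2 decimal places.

40.80 euros

Given the others contribute fully, the best deviation is to contribute 0 (any partial contribution still incurs the fine and gives up units whose private return 0.20 is below 1).
Deviating from 51 to 0 saves 51 euros but forfeits the deviator's share of the drop in the maintenance fund: 0.20 × 51 = 10.20.
So the deviation gain is 51 − 10.20 = 40.80, and the fine must be at least 40.80 euros to wipe it out.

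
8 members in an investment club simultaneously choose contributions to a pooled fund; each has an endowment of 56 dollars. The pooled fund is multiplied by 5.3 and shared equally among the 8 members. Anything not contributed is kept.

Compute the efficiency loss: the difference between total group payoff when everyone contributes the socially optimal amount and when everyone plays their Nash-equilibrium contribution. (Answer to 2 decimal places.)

Each contributed unit returns 5.3/8 = 0.6625 to its contributor — below 1 — so contributing 0 is dominant for every player. At the Nash equilibrium everyone keeps their 56, and the group total is 8 × 56 = 448.
Each contributed unit returns 5.300 to the group as a whole (0.6625 to each of 8 players), which exceeds 1, so the social optimum is full contribution: group total = 5.300 × 448 = 2374.40.
Efficiency loss = 2374.40 − 448 = 1926.40.

1926.40 dollars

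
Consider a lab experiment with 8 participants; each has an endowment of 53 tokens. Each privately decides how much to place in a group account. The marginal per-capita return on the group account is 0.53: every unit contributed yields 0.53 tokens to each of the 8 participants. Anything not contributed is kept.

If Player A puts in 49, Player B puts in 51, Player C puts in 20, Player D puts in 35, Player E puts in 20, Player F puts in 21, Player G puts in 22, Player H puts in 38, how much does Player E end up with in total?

Total contributed: 49 + 51 + 20 + 35 + 20 + 21 + 22 + 38 = 256.
Each receives 0.53 × 256 = 135.68 from the group account.
Player E keeps 53 − 20 = 33, so Player E's payoff is 33 + 135.68 = 168.68.

168.68 tokens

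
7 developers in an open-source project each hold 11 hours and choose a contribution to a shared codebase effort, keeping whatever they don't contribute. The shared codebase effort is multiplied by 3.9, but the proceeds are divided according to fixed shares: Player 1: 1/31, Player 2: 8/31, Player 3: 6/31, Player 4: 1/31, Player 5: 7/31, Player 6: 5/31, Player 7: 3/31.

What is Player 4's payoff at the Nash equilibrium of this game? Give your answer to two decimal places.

12.38 hours

Each unit j contributes comes back to j as 3.9 × (j's share), so j prefers to contribute only if that share exceeds 1/3.9 = 0.2564; otherwise keeping the unit dominates.
Only Player 2 (8/31) clears that bar, contributing 11; the remaining 6 contribute 0. Total contributed: 11.
Player 4 keeps 11 and receives 3.9 × 11 × 1/31 = 1.38 from the shared codebase effort, for a payoff of 12.38.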